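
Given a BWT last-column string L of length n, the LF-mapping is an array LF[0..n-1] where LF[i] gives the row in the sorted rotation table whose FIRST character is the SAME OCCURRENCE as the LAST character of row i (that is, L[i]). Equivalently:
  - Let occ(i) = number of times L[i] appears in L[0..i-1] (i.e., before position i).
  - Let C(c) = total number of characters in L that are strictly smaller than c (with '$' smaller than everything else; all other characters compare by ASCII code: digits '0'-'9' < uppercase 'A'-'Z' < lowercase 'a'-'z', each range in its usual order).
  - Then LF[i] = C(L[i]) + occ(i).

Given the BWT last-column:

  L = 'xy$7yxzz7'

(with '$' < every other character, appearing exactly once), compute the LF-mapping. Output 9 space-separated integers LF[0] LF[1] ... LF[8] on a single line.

Answer: 3 5 0 1 6 4 7 8 2

Derivation:
Char counts: '$':1, '7':2, 'x':2, 'y':2, 'z':2
C (first-col start): C('$')=0, C('7')=1, C('x')=3, C('y')=5, C('z')=7
L[0]='x': occ=0, LF[0]=C('x')+0=3+0=3
L[1]='y': occ=0, LF[1]=C('y')+0=5+0=5
L[2]='$': occ=0, LF[2]=C('$')+0=0+0=0
L[3]='7': occ=0, LF[3]=C('7')+0=1+0=1
L[4]='y': occ=1, LF[4]=C('y')+1=5+1=6
L[5]='x': occ=1, LF[5]=C('x')+1=3+1=4
L[6]='z': occ=0, LF[6]=C('z')+0=7+0=7
L[7]='z': occ=1, LF[7]=C('z')+1=7+1=8
L[8]='7': occ=1, LF[8]=C('7')+1=1+1=2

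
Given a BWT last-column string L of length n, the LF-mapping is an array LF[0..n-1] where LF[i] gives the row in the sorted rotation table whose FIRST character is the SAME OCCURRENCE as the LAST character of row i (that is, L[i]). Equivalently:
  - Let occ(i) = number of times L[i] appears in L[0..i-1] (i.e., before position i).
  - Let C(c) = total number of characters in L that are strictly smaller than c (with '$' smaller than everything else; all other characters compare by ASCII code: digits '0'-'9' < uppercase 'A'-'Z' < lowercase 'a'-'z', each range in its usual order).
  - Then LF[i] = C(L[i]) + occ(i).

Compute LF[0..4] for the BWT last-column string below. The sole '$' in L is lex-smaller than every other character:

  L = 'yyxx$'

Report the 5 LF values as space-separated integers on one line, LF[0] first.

Answer: 3 4 1 2 0

Derivation:
Char counts: '$':1, 'x':2, 'y':2
C (first-col start): C('$')=0, C('x')=1, C('y')=3
L[0]='y': occ=0, LF[0]=C('y')+0=3+0=3
L[1]='y': occ=1, LF[1]=C('y')+1=3+1=4
L[2]='x': occ=0, LF[2]=C('x')+0=1+0=1
L[3]='x': occ=1, LF[3]=C('x')+1=1+1=2
L[4]='$': occ=0, LF[4]=C('$')+0=0+0=0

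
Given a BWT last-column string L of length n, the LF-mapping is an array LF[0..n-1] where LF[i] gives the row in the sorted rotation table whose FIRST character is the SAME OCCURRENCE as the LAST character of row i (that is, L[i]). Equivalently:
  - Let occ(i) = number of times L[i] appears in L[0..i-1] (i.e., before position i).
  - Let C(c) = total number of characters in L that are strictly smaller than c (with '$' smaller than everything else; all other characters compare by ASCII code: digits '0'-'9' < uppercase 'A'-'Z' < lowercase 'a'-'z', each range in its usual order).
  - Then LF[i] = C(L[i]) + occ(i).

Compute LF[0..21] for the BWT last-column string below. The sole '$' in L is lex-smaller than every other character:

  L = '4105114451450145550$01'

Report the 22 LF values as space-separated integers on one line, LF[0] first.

Char counts: '$':1, '0':4, '1':6, '4':5, '5':6
C (first-col start): C('$')=0, C('0')=1, C('1')=5, C('4')=11, C('5')=16
L[0]='4': occ=0, LF[0]=C('4')+0=11+0=11
L[1]='1': occ=0, LF[1]=C('1')+0=5+0=5
L[2]='0': occ=0, LF[2]=C('0')+0=1+0=1
L[3]='5': occ=0, LF[3]=C('5')+0=16+0=16
L[4]='1': occ=1, LF[4]=C('1')+1=5+1=6
L[5]='1': occ=2, LF[5]=C('1')+2=5+2=7
L[6]='4': occ=1, LF[6]=C('4')+1=11+1=12
L[7]='4': occ=2, LF[7]=C('4')+2=11+2=13
L[8]='5': occ=1, LF[8]=C('5')+1=16+1=17
L[9]='1': occ=3, LF[9]=C('1')+3=5+3=8
L[10]='4': occ=3, LF[10]=C('4')+3=11+3=14
L[11]='5': occ=2, LF[11]=C('5')+2=16+2=18
L[12]='0': occ=1, LF[12]=C('0')+1=1+1=2
L[13]='1': occ=4, LF[13]=C('1')+4=5+4=9
L[14]='4': occ=4, LF[14]=C('4')+4=11+4=15
L[15]='5': occ=3, LF[15]=C('5')+3=16+3=19
L[16]='5': occ=4, LF[16]=C('5')+4=16+4=20
L[17]='5': occ=5, LF[17]=C('5')+5=16+5=21
L[18]='0': occ=2, LF[18]=C('0')+2=1+2=3
L[19]='$': occ=0, LF[19]=C('$')+0=0+0=0
L[20]='0': occ=3, LF[20]=C('0')+3=1+3=4
L[21]='1': occ=5, LF[21]=C('1')+5=5+5=10

Answer: 11 5 1 16 6 7 12 13 17 8 14 18 2 9 15 19 20 21 3 0 4 10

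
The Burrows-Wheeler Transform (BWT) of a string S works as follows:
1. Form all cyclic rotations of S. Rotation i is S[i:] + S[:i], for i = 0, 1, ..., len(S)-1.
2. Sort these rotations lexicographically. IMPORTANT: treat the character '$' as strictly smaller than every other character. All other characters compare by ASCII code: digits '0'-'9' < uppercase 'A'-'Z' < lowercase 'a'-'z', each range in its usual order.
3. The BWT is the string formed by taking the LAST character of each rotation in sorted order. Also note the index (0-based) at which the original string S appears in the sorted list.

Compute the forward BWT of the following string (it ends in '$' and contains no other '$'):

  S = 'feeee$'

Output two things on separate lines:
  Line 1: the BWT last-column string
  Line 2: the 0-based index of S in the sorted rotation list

Answer: eeeef$
5

Derivation:
All 6 rotations (rotation i = S[i:]+S[:i]):
  rot[0] = feeee$
  rot[1] = eeee$f
  rot[2] = eee$fe
  rot[3] = ee$fee
  rot[4] = e$feee
  rot[5] = $feeee
Sorted (with $ < everything):
  sorted[0] = $feeee  (last char: 'e')
  sorted[1] = e$feee  (last char: 'e')
  sorted[2] = ee$fee  (last char: 'e')
  sorted[3] = eee$fe  (last char: 'e')
  sorted[4] = eeee$f  (last char: 'f')
  sorted[5] = feeee$  (last char: '$')
Last column: eeeef$
Original string S is at sorted index 5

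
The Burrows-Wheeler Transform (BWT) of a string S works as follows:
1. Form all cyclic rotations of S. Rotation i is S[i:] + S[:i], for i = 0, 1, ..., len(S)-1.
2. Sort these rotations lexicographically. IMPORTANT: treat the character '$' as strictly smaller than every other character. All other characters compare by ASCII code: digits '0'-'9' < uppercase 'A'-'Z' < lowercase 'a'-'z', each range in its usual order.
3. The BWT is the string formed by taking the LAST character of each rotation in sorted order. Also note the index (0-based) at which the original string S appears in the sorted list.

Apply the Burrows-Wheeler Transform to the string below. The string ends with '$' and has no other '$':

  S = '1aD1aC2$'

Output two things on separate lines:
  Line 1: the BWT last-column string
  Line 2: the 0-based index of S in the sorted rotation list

Answer: 2D$Caa11
2

Derivation:
All 8 rotations (rotation i = S[i:]+S[:i]):
  rot[0] = 1aD1aC2$
  rot[1] = aD1aC2$1
  rot[2] = D1aC2$1a
  rot[3] = 1aC2$1aD
  rot[4] = aC2$1aD1
  rot[5] = C2$1aD1a
  rot[6] = 2$1aD1aC
  rot[7] = $1aD1aC2
Sorted (with $ < everything):
  sorted[0] = $1aD1aC2  (last char: '2')
  sorted[1] = 1aC2$1aD  (last char: 'D')
  sorted[2] = 1aD1aC2$  (last char: '$')
  sorted[3] = 2$1aD1aC  (last char: 'C')
  sorted[4] = C2$1aD1a  (last char: 'a')
  sorted[5] = D1aC2$1a  (last char: 'a')
  sorted[6] = aC2$1aD1  (last char: '1')
  sorted[7] = aD1aC2$1  (last char: '1')
Last column: 2D$Caa11
Original string S is at sorted index 2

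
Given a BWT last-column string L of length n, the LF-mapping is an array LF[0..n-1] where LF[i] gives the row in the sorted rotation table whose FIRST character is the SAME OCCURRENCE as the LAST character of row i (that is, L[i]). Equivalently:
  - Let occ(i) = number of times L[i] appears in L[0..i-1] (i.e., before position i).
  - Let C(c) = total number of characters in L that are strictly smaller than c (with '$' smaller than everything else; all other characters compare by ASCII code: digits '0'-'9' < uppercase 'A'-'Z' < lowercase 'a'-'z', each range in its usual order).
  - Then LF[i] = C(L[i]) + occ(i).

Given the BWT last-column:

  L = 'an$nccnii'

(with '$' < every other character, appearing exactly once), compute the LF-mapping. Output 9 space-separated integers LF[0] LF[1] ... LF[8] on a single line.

Answer: 1 6 0 7 2 3 8 4 5

Derivation:
Char counts: '$':1, 'a':1, 'c':2, 'i':2, 'n':3
C (first-col start): C('$')=0, C('a')=1, C('c')=2, C('i')=4, C('n')=6
L[0]='a': occ=0, LF[0]=C('a')+0=1+0=1
L[1]='n': occ=0, LF[1]=C('n')+0=6+0=6
L[2]='$': occ=0, LF[2]=C('$')+0=0+0=0
L[3]='n': occ=1, LF[3]=C('n')+1=6+1=7
L[4]='c': occ=0, LF[4]=C('c')+0=2+0=2
L[5]='c': occ=1, LF[5]=C('c')+1=2+1=3
L[6]='n': occ=2, LF[6]=C('n')+2=6+2=8
L[7]='i': occ=0, LF[7]=C('i')+0=4+0=4
L[8]='i': occ=1, LF[8]=C('i')+1=4+1=5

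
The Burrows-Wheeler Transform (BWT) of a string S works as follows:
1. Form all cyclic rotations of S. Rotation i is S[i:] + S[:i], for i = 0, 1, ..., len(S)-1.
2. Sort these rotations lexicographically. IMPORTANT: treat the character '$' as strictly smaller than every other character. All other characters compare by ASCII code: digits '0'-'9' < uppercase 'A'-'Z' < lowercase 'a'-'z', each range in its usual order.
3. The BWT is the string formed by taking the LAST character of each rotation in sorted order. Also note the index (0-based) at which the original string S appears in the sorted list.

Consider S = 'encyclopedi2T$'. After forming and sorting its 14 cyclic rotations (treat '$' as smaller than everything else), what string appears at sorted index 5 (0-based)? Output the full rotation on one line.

Answer: di2T$encyclope

Derivation:
All 14 rotations (rotation i = S[i:]+S[:i]):
  rot[0] = encyclopedi2T$
  rot[1] = ncyclopedi2T$e
  rot[2] = cyclopedi2T$en
  rot[3] = yclopedi2T$enc
  rot[4] = clopedi2T$ency
  rot[5] = lopedi2T$encyc
  rot[6] = opedi2T$encycl
  rot[7] = pedi2T$encyclo
  rot[8] = edi2T$encyclop
  rot[9] = di2T$encyclope
  rot[10] = i2T$encycloped
  rot[11] = 2T$encyclopedi
  rot[12] = T$encyclopedi2
  rot[13] = $encyclopedi2T
Sorted (with $ < everything):
  sorted[0] = $encyclopedi2T
  sorted[1] = 2T$encyclopedi
  sorted[2] = T$encyclopedi2
  sorted[3] = clopedi2T$ency
  sorted[4] = cyclopedi2T$en
  sorted[5] = di2T$encyclope
  sorted[6] = edi2T$encyclop
  sorted[7] = encyclopedi2T$
  sorted[8] = i2T$encycloped
  sorted[9] = lopedi2T$encyc
  sorted[10] = ncyclopedi2T$e
  sorted[11] = opedi2T$encycl
  sorted[12] = pedi2T$encyclo
  sorted[13] = yclopedi2T$enc
sorted[5] = di2T$encyclope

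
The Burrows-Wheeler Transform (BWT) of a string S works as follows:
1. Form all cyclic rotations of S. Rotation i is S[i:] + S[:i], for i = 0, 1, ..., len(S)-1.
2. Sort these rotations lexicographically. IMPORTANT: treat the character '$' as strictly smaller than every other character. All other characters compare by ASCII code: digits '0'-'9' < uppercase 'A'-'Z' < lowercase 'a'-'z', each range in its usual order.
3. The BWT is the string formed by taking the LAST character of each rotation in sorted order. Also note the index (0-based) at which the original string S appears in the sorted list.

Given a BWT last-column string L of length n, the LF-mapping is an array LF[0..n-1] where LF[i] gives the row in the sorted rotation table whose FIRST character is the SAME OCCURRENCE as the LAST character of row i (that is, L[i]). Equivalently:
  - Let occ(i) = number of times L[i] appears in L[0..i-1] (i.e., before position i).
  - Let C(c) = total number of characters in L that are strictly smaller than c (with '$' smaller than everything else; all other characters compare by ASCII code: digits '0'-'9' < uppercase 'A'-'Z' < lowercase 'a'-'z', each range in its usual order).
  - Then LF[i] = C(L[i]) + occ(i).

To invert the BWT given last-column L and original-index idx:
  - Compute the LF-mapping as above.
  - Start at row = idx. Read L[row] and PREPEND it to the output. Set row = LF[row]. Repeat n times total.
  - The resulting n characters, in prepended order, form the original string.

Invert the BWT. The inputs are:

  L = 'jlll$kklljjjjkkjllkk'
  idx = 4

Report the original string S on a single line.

LF mapping: 1 13 14 15 0 7 8 16 17 2 3 4 5 9 10 6 18 19 11 12
Walk LF starting at row 4, prepending L[row]:
  step 1: row=4, L[4]='$', prepend. Next row=LF[4]=0
  step 2: row=0, L[0]='j', prepend. Next row=LF[0]=1
  step 3: row=1, L[1]='l', prepend. Next row=LF[1]=13
  step 4: row=13, L[13]='k', prepend. Next row=LF[13]=9
  step 5: row=9, L[9]='j', prepend. Next row=LF[9]=2
  step 6: row=2, L[2]='l', prepend. Next row=LF[2]=14
  step 7: row=14, L[14]='k', prepend. Next row=LF[14]=10
  step 8: row=10, L[10]='j', prepend. Next row=LF[10]=3
  step 9: row=3, L[3]='l', prepend. Next row=LF[3]=15
  step 10: row=15, L[15]='j', prepend. Next row=LF[15]=6
  step 11: row=6, L[6]='k', prepend. Next row=LF[6]=8
  step 12: row=8, L[8]='l', prepend. Next row=LF[8]=17
  step 13: row=17, L[17]='l', prepend. Next row=LF[17]=19
  step 14: row=19, L[19]='k', prepend. Next row=LF[19]=12
  step 15: row=12, L[12]='j', prepend. Next row=LF[12]=5
  step 16: row=5, L[5]='k', prepend. Next row=LF[5]=7
  step 17: row=7, L[7]='l', prepend. Next row=LF[7]=16
  step 18: row=16, L[16]='l', prepend. Next row=LF[16]=18
  step 19: row=18, L[18]='k', prepend. Next row=LF[18]=11
  step 20: row=11, L[11]='j', prepend. Next row=LF[11]=4
Reversed output: jkllkjkllkjljkljklj$

Answer: jkllkjkllkjljkljklj$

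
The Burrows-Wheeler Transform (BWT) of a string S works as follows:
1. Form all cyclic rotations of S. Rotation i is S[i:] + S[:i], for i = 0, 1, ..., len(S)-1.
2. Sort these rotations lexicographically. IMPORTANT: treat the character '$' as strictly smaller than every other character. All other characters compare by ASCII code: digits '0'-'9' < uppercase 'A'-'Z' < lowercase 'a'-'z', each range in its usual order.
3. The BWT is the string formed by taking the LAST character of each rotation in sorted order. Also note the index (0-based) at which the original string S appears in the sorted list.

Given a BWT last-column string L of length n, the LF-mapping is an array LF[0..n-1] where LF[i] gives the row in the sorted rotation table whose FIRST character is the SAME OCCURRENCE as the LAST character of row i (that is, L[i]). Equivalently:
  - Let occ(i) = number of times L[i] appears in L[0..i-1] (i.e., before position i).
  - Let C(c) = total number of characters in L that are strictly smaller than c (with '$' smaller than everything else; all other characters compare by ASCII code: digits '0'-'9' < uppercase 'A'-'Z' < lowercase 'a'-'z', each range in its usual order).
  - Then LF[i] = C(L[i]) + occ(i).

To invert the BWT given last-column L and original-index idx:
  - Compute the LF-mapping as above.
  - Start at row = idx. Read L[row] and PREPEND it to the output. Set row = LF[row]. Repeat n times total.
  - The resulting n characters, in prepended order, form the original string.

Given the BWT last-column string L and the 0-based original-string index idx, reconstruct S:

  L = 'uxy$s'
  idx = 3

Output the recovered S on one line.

LF mapping: 2 3 4 0 1
Walk LF starting at row 3, prepending L[row]:
  step 1: row=3, L[3]='$', prepend. Next row=LF[3]=0
  step 2: row=0, L[0]='u', prepend. Next row=LF[0]=2
  step 3: row=2, L[2]='y', prepend. Next row=LF[2]=4
  step 4: row=4, L[4]='s', prepend. Next row=LF[4]=1
  step 5: row=1, L[1]='x', prepend. Next row=LF[1]=3
Reversed output: xsyu$

Answer: xsyu$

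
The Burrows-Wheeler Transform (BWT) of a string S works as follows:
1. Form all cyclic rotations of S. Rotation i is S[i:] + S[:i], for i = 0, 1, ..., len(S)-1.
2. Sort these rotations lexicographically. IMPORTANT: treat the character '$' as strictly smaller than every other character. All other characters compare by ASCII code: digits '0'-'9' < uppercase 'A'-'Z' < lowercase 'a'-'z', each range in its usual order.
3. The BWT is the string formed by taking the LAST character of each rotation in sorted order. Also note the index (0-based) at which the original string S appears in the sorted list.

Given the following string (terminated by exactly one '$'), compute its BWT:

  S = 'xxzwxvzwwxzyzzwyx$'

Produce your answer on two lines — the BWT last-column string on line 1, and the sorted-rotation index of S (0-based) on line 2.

Answer: xxzzwzyw$xwwzvxzxy
8

Derivation:
All 18 rotations (rotation i = S[i:]+S[:i]):
  rot[0] = xxzwxvzwwxzyzzwyx$
  rot[1] = xzwxvzwwxzyzzwyx$x
  rot[2] = zwxvzwwxzyzzwyx$xx
  rot[3] = wxvzwwxzyzzwyx$xxz
  rot[4] = xvzwwxzyzzwyx$xxzw
  rot[5] = vzwwxzyzzwyx$xxzwx
  rot[6] = zwwxzyzzwyx$xxzwxv
  rot[7] = wwxzyzzwyx$xxzwxvz
  rot[8] = wxzyzzwyx$xxzwxvzw
  rot[9] = xzyzzwyx$xxzwxvzww
  rot[10] = zyzzwyx$xxzwxvzwwx
  rot[11] = yzzwyx$xxzwxvzwwxz
  rot[12] = zzwyx$xxzwxvzwwxzy
  rot[13] = zwyx$xxzwxvzwwxzyz
  rot[14] = wyx$xxzwxvzwwxzyzz
  rot[15] = yx$xxzwxvzwwxzyzzw
  rot[16] = x$xxzwxvzwwxzyzzwy
  rot[17] = $xxzwxvzwwxzyzzwyx
Sorted (with $ < everything):
  sorted[0] = $xxzwxvzwwxzyzzwyx  (last char: 'x')
  sorted[1] = vzwwxzyzzwyx$xxzwx  (last char: 'x')
  sorted[2] = wwxzyzzwyx$xxzwxvz  (last char: 'z')
  sorted[3] = wxvzwwxzyzzwyx$xxz  (last char: 'z')
  sorted[4] = wxzyzzwyx$xxzwxvzw  (last char: 'w')
  sorted[5] = wyx$xxzwxvzwwxzyzz  (last char: 'z')
  sorted[6] = x$xxzwxvzwwxzyzzwy  (last char: 'y')
  sorted[7] = xvzwwxzyzzwyx$xxzw  (last char: 'w')
  sorted[8] = xxzwxvzwwxzyzzwyx$  (last char: '$')
  sorted[9] = xzwxvzwwxzyzzwyx$x  (last char: 'x')
  sorted[10] = xzyzzwyx$xxzwxvzww  (last char: 'w')
  sorted[11] = yx$xxzwxvzwwxzyzzw  (last char: 'w')
  sorted[12] = yzzwyx$xxzwxvzwwxz  (last char: 'z')
  sorted[13] = zwwxzyzzwyx$xxzwxv  (last char: 'v')
  sorted[14] = zwxvzwwxzyzzwyx$xx  (last char: 'x')
  sorted[15] = zwyx$xxzwxvzwwxzyz  (last char: 'z')
  sorted[16] = zyzzwyx$xxzwxvzwwx  (last char: 'x')
  sorted[17] = zzwyx$xxzwxvzwwxzy  (last char: 'y')
Last column: xxzzwzyw$xwwzvxzxy
Original string S is at sorted index 8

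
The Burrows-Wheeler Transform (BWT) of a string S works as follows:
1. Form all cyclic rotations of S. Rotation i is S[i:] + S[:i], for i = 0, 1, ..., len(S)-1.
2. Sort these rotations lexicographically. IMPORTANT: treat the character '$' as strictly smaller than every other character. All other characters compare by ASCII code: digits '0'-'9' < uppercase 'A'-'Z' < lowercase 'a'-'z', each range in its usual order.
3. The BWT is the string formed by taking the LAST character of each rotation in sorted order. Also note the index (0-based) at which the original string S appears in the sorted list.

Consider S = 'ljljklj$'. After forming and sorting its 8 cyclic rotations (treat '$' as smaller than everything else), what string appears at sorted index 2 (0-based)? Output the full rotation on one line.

All 8 rotations (rotation i = S[i:]+S[:i]):
  rot[0] = ljljklj$
  rot[1] = jljklj$l
  rot[2] = ljklj$lj
  rot[3] = jklj$ljl
  rot[4] = klj$ljlj
  rot[5] = lj$ljljk
  rot[6] = j$ljljkl
  rot[7] = $ljljklj
Sorted (with $ < everything):
  sorted[0] = $ljljklj
  sorted[1] = j$ljljkl
  sorted[2] = jklj$ljl
  sorted[3] = jljklj$l
  sorted[4] = klj$ljlj
  sorted[5] = lj$ljljk
  sorted[6] = ljklj$lj
  sorted[7] = ljljklj$
sorted[2] = jklj$ljl

Answer: jklj$ljl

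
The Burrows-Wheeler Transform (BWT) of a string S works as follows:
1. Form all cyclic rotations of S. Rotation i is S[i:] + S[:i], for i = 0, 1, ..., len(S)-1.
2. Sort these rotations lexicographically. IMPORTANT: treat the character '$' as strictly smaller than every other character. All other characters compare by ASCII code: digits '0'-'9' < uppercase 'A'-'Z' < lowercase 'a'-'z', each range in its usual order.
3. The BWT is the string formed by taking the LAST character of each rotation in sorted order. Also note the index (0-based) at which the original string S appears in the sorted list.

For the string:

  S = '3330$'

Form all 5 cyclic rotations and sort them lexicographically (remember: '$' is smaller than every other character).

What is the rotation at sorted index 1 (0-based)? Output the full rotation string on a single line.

Answer: 0$333

Derivation:
All 5 rotations (rotation i = S[i:]+S[:i]):
  rot[0] = 3330$
  rot[1] = 330$3
  rot[2] = 30$33
  rot[3] = 0$333
  rot[4] = $3330
Sorted (with $ < everything):
  sorted[0] = $3330
  sorted[1] = 0$333
  sorted[2] = 30$33
  sorted[3] = 330$3
  sorted[4] = 3330$
sorted[1] = 0$333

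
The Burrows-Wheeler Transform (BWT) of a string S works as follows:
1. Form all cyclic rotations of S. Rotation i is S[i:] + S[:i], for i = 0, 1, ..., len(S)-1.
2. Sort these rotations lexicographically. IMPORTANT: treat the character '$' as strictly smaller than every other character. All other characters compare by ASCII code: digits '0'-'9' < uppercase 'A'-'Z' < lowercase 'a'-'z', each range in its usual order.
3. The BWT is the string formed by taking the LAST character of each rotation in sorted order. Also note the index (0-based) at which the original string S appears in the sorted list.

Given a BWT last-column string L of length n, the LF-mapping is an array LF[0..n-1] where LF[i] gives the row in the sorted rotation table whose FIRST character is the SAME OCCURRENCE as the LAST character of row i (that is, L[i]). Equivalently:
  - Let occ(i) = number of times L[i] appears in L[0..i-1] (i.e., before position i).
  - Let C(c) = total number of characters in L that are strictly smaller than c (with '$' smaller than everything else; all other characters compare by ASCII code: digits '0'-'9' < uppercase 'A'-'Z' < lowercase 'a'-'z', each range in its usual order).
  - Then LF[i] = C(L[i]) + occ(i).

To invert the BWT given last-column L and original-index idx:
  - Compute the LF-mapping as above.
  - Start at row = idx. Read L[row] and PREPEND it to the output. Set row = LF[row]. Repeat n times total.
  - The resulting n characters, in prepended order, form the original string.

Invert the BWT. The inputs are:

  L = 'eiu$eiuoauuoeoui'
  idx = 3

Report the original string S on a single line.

Answer: eeuiiaoiuuououe$

Derivation:
LF mapping: 2 5 11 0 3 6 12 8 1 13 14 9 4 10 15 7
Walk LF starting at row 3, prepending L[row]:
  step 1: row=3, L[3]='$', prepend. Next row=LF[3]=0
  step 2: row=0, L[0]='e', prepend. Next row=LF[0]=2
  step 3: row=2, L[2]='u', prepend. Next row=LF[2]=11
  step 4: row=11, L[11]='o', prepend. Next row=LF[11]=9
  step 5: row=9, L[9]='u', prepend. Next row=LF[9]=13
  step 6: row=13, L[13]='o', prepend. Next row=LF[13]=10
  step 7: row=10, L[10]='u', prepend. Next row=LF[10]=14
  step 8: row=14, L[14]='u', prepend. Next row=LF[14]=15
  step 9: row=15, L[15]='i', prepend. Next row=LF[15]=7
  step 10: row=7, L[7]='o', prepend. Next row=LF[7]=8
  step 11: row=8, L[8]='a', prepend. Next row=LF[8]=1
  step 12: row=1, L[1]='i', prepend. Next row=LF[1]=5
  step 13: row=5, L[5]='i', prepend. Next row=LF[5]=6
  step 14: row=6, L[6]='u', prepend. Next row=LF[6]=12
  step 15: row=12, L[12]='e', prepend. Next row=LF[12]=4
  step 16: row=4, L[4]='e', prepend. Next row=LF[4]=3
Reversed output: eeuiiaoiuuououe$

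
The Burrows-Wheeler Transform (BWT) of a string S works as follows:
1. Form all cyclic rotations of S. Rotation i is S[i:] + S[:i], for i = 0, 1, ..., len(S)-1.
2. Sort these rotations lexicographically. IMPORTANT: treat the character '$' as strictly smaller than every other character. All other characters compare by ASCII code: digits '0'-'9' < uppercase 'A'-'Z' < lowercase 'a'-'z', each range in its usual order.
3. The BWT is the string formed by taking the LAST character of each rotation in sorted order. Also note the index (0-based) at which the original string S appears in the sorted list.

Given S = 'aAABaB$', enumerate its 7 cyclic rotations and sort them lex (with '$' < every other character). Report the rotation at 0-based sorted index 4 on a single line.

All 7 rotations (rotation i = S[i:]+S[:i]):
  rot[0] = aAABaB$
  rot[1] = AABaB$a
  rot[2] = ABaB$aA
  rot[3] = BaB$aAA
  rot[4] = aB$aAAB
  rot[5] = B$aAABa
  rot[6] = $aAABaB
Sorted (with $ < everything):
  sorted[0] = $aAABaB
  sorted[1] = AABaB$a
  sorted[2] = ABaB$aA
  sorted[3] = B$aAABa
  sorted[4] = BaB$aAA
  sorted[5] = aAABaB$
  sorted[6] = aB$aAAB
sorted[4] = BaB$aAA

Answer: BaB$aAA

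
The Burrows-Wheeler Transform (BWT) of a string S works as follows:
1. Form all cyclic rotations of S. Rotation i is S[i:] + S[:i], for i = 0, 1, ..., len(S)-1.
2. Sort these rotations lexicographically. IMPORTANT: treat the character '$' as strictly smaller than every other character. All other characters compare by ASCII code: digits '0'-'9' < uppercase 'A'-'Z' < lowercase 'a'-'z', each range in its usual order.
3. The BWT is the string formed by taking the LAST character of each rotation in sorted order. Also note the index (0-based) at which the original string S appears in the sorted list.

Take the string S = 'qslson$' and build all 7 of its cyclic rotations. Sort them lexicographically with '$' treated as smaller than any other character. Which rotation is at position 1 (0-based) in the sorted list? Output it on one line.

All 7 rotations (rotation i = S[i:]+S[:i]):
  rot[0] = qslson$
  rot[1] = slson$q
  rot[2] = lson$qs
  rot[3] = son$qsl
  rot[4] = on$qsls
  rot[5] = n$qslso
  rot[6] = $qslson
Sorted (with $ < everything):
  sorted[0] = $qslson
  sorted[1] = lson$qs
  sorted[2] = n$qslso
  sorted[3] = on$qsls
  sorted[4] = qslson$
  sorted[5] = slson$q
  sorted[6] = son$qsl
sorted[1] = lson$qs

Answer: lson$qs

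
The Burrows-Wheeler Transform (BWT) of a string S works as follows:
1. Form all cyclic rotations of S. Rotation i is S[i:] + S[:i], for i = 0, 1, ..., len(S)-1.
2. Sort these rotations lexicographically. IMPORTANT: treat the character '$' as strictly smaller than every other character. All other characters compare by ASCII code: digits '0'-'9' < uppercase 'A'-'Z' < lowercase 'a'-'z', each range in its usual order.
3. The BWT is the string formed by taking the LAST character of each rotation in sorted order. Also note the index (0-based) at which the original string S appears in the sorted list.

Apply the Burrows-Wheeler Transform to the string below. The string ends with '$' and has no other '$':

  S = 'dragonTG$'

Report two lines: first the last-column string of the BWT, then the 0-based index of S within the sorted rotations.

Answer: GTnr$aogd
4

Derivation:
All 9 rotations (rotation i = S[i:]+S[:i]):
  rot[0] = dragonTG$
  rot[1] = ragonTG$d
  rot[2] = agonTG$dr
  rot[3] = gonTG$dra
  rot[4] = onTG$drag
  rot[5] = nTG$drago
  rot[6] = TG$dragon
  rot[7] = G$dragonT
  rot[8] = $dragonTG
Sorted (with $ < everything):
  sorted[0] = $dragonTG  (last char: 'G')
  sorted[1] = G$dragonT  (last char: 'T')
  sorted[2] = TG$dragon  (last char: 'n')
  sorted[3] = agonTG$dr  (last char: 'r')
  sorted[4] = dragonTG$  (last char: '$')
  sorted[5] = gonTG$dra  (last char: 'a')
  sorted[6] = nTG$drago  (last char: 'o')
  sorted[7] = onTG$drag  (last char: 'g')
  sorted[8] = ragonTG$d  (last char: 'd')
Last column: GTnr$aogd
Original string S is at sorted index 4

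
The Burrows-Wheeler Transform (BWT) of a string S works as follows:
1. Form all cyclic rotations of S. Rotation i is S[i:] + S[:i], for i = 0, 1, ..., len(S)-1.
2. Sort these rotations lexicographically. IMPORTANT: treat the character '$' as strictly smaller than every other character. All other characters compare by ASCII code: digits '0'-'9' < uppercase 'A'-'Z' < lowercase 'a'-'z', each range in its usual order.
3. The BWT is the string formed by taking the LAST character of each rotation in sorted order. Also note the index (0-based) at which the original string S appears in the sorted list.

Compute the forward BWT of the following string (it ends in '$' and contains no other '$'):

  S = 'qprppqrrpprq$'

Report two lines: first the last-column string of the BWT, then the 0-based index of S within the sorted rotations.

Answer: qrrpqpr$pprpq
7

Derivation:
All 13 rotations (rotation i = S[i:]+S[:i]):
  rot[0] = qprppqrrpprq$
  rot[1] = prppqrrpprq$q
  rot[2] = rppqrrpprq$qp
  rot[3] = ppqrrpprq$qpr
  rot[4] = pqrrpprq$qprp
  rot[5] = qrrpprq$qprpp
  rot[6] = rrpprq$qprppq
  rot[7] = rpprq$qprppqr
  rot[8] = pprq$qprppqrr
  rot[9] = prq$qprppqrrp
  rot[10] = rq$qprppqrrpp
  rot[11] = q$qprppqrrppr
  rot[12] = $qprppqrrpprq
Sorted (with $ < everything):
  sorted[0] = $qprppqrrpprq  (last char: 'q')
  sorted[1] = ppqrrpprq$qpr  (last char: 'r')
  sorted[2] = pprq$qprppqrr  (last char: 'r')
  sorted[3] = pqrrpprq$qprp  (last char: 'p')
  sorted[4] = prppqrrpprq$q  (last char: 'q')
  sorted[5] = prq$qprppqrrp  (last char: 'p')
  sorted[6] = q$qprppqrrppr  (last char: 'r')
  sorted[7] = qprppqrrpprq$  (last char: '$')
  sorted[8] = qrrpprq$qprpp  (last char: 'p')
  sorted[9] = rppqrrpprq$qp  (last char: 'p')
  sorted[10] = rpprq$qprppqr  (last char: 'r')
  sorted[11] = rq$qprppqrrpp  (last char: 'p')
  sorted[12] = rrpprq$qprppq  (last char: 'q')
Last column: qrrpqpr$pprpq
Original string S is at sorted index 7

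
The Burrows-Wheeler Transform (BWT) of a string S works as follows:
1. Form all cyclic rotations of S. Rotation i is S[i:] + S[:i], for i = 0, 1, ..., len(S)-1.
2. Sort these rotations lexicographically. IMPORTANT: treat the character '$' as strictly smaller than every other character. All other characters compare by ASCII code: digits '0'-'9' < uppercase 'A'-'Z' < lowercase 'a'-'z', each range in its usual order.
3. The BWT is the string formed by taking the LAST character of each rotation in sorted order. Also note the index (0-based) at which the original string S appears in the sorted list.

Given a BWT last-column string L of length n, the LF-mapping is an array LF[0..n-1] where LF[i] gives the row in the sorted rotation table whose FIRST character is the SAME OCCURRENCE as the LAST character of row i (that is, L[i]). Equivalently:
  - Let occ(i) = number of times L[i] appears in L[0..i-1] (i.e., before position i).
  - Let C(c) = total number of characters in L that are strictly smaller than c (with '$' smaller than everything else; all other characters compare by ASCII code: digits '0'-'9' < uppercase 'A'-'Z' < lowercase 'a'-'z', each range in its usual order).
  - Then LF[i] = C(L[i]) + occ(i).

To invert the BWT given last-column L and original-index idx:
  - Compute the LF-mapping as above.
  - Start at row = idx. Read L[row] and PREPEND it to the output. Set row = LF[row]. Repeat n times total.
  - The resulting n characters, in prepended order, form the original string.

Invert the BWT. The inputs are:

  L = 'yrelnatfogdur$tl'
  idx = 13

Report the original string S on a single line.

Answer: turtledragonfly$

Derivation:
LF mapping: 15 10 3 6 8 1 12 4 9 5 2 14 11 0 13 7
Walk LF starting at row 13, prepending L[row]:
  step 1: row=13, L[13]='$', prepend. Next row=LF[13]=0
  step 2: row=0, L[0]='y', prepend. Next row=LF[0]=15
  step 3: row=15, L[15]='l', prepend. Next row=LF[15]=7
  step 4: row=7, L[7]='f', prepend. Next row=LF[7]=4
  step 5: row=4, L[4]='n', prepend. Next row=LF[4]=8
  step 6: row=8, L[8]='o', prepend. Next row=LF[8]=9
  step 7: row=9, L[9]='g', prepend. Next row=LF[9]=5
  step 8: row=5, L[5]='a', prepend. Next row=LF[5]=1
  step 9: row=1, L[1]='r', prepend. Next row=LF[1]=10
  step 10: row=10, L[10]='d', prepend. Next row=LF[10]=2
  step 11: row=2, L[2]='e', prepend. Next row=LF[2]=3
  step 12: row=3, L[3]='l', prepend. Next row=LF[3]=6
  step 13: row=6, L[6]='t', prepend. Next row=LF[6]=12
  step 14: row=12, L[12]='r', prepend. Next row=LF[12]=11
  step 15: row=11, L[11]='u', prepend. Next row=LF[11]=14
  step 16: row=14, L[14]='t', prepend. Next row=LF[14]=13
Reversed output: turtledragonfly$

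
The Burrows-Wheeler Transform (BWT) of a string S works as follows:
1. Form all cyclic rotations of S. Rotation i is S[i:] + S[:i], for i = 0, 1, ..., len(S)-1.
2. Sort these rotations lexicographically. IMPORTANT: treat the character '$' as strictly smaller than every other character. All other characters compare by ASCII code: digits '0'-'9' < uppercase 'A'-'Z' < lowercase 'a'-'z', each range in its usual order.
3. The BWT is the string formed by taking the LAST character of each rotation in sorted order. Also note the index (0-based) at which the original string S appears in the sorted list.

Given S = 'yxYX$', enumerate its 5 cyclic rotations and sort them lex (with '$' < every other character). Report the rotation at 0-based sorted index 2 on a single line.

All 5 rotations (rotation i = S[i:]+S[:i]):
  rot[0] = yxYX$
  rot[1] = xYX$y
  rot[2] = YX$yx
  rot[3] = X$yxY
  rot[4] = $yxYX
Sorted (with $ < everything):
  sorted[0] = $yxYX
  sorted[1] = X$yxY
  sorted[2] = YX$yx
  sorted[3] = xYX$y
  sorted[4] = yxYX$
sorted[2] = YX$yx

Answer: YX$yx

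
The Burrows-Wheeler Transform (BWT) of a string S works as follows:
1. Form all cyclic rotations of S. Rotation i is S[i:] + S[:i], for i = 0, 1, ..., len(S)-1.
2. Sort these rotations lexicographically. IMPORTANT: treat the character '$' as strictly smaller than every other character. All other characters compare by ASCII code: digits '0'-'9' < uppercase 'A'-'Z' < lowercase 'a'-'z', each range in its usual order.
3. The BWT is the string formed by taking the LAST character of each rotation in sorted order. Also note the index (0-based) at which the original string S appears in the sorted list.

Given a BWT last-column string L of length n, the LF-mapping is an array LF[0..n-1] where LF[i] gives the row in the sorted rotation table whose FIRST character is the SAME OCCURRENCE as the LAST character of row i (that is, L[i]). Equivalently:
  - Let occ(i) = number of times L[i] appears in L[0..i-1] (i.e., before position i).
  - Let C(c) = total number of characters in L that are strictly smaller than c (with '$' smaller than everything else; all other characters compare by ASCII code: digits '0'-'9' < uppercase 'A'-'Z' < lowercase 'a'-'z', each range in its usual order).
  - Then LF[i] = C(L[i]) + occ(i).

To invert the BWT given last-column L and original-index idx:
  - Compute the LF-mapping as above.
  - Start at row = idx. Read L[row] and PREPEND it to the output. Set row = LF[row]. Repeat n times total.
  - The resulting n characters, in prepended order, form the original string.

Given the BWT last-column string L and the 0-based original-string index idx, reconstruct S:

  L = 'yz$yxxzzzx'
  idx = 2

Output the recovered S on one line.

Answer: xyxzzzzxy$

Derivation:
LF mapping: 4 6 0 5 1 2 7 8 9 3
Walk LF starting at row 2, prepending L[row]:
  step 1: row=2, L[2]='$', prepend. Next row=LF[2]=0
  step 2: row=0, L[0]='y', prepend. Next row=LF[0]=4
  step 3: row=4, L[4]='x', prepend. Next row=LF[4]=1
  step 4: row=1, L[1]='z', prepend. Next row=LF[1]=6
  step 5: row=6, L[6]='z', prepend. Next row=LF[6]=7
  step 6: row=7, L[7]='z', prepend. Next row=LF[7]=8
  step 7: row=8, L[8]='z', prepend. Next row=LF[8]=9
  step 8: row=9, L[9]='x', prepend. Next row=LF[9]=3
  step 9: row=3, L[3]='y', prepend. Next row=LF[3]=5
  step 10: row=5, L[5]='x', prepend. Next row=LF[5]=2
Reversed output: xyxzzzzxy$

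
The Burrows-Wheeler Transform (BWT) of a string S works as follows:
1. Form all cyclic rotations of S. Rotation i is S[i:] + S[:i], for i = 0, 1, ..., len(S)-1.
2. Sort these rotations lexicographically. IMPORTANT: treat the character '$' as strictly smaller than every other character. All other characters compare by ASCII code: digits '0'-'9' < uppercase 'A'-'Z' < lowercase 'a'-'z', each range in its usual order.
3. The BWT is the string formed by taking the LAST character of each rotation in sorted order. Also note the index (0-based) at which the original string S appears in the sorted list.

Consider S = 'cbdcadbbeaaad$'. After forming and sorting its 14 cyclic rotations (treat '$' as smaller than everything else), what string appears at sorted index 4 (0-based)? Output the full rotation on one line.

All 14 rotations (rotation i = S[i:]+S[:i]):
  rot[0] = cbdcadbbeaaad$
  rot[1] = bdcadbbeaaad$c
  rot[2] = dcadbbeaaad$cb
  rot[3] = cadbbeaaad$cbd
  rot[4] = adbbeaaad$cbdc
  rot[5] = dbbeaaad$cbdca
  rot[6] = bbeaaad$cbdcad
  rot[7] = beaaad$cbdcadb
  rot[8] = eaaad$cbdcadbb
  rot[9] = aaad$cbdcadbbe
  rot[10] = aad$cbdcadbbea
  rot[11] = ad$cbdcadbbeaa
  rot[12] = d$cbdcadbbeaaa
  rot[13] = $cbdcadbbeaaad
Sorted (with $ < everything):
  sorted[0] = $cbdcadbbeaaad
  sorted[1] = aaad$cbdcadbbe
  sorted[2] = aad$cbdcadbbea
  sorted[3] = ad$cbdcadbbeaa
  sorted[4] = adbbeaaad$cbdc
  sorted[5] = bbeaaad$cbdcad
  sorted[6] = bdcadbbeaaad$c
  sorted[7] = beaaad$cbdcadb
  sorted[8] = cadbbeaaad$cbd
  sorted[9] = cbdcadbbeaaad$
  sorted[10] = d$cbdcadbbeaaa
  sorted[11] = dbbeaaad$cbdca
  sorted[12] = dcadbbeaaad$cb
  sorted[13] = eaaad$cbdcadbb
sorted[4] = adbbeaaad$cbdc

Answer: adbbeaaad$cbdc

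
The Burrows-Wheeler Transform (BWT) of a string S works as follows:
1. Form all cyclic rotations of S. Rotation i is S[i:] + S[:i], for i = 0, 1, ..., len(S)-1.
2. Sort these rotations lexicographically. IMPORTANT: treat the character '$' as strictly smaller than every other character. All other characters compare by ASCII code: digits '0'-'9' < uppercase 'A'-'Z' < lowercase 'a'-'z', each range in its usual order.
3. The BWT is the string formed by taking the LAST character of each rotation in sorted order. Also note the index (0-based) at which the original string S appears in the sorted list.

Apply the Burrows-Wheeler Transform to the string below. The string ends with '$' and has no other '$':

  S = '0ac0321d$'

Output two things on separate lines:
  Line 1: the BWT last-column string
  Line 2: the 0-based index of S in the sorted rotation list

Answer: dc$2300a1
2

Derivation:
All 9 rotations (rotation i = S[i:]+S[:i]):
  rot[0] = 0ac0321d$
  rot[1] = ac0321d$0
  rot[2] = c0321d$0a
  rot[3] = 0321d$0ac
  rot[4] = 321d$0ac0
  rot[5] = 21d$0ac03
  rot[6] = 1d$0ac032
  rot[7] = d$0ac0321
  rot[8] = $0ac0321d
Sorted (with $ < everything):
  sorted[0] = $0ac0321d  (last char: 'd')
  sorted[1] = 0321d$0ac  (last char: 'c')
  sorted[2] = 0ac0321d$  (last char: '$')
  sorted[3] = 1d$0ac032  (last char: '2')
  sorted[4] = 21d$0ac03  (last char: '3')
  sorted[5] = 321d$0ac0  (last char: '0')
  sorted[6] = ac0321d$0  (last char: '0')
  sorted[7] = c0321d$0a  (last char: 'a')
  sorted[8] = d$0ac0321  (last char: '1')
Last column: dc$2300a1
Original string S is at sorted index 2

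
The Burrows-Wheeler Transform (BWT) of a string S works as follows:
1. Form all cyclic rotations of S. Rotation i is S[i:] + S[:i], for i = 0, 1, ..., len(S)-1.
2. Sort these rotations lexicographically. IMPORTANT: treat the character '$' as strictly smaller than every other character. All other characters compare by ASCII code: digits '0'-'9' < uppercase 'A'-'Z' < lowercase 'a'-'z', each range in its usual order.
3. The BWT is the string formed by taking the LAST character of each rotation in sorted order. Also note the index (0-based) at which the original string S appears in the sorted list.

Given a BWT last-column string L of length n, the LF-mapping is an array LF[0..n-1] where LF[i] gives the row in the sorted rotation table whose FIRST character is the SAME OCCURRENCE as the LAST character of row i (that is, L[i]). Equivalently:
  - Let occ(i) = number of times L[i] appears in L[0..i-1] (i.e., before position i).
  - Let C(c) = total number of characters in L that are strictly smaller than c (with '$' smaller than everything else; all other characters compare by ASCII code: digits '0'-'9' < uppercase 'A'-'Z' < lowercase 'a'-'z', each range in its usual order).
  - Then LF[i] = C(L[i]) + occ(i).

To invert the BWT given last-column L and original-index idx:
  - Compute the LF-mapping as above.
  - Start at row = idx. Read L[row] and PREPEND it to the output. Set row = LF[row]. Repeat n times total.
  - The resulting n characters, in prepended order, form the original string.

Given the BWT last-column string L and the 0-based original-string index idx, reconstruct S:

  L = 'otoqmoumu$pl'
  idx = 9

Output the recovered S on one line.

Answer: tluqmpuoomo$

Derivation:
LF mapping: 4 9 5 8 2 6 10 3 11 0 7 1
Walk LF starting at row 9, prepending L[row]:
  step 1: row=9, L[9]='$', prepend. Next row=LF[9]=0
  step 2: row=0, L[0]='o', prepend. Next row=LF[0]=4
  step 3: row=4, L[4]='m', prepend. Next row=LF[4]=2
  step 4: row=2, L[2]='o', prepend. Next row=LF[2]=5
  step 5: row=5, L[5]='o', prepend. Next row=LF[5]=6
  step 6: row=6, L[6]='u', prepend. Next row=LF[6]=10
  step 7: row=10, L[10]='p', prepend. Next row=LF[10]=7
  step 8: row=7, L[7]='m', prepend. Next row=LF[7]=3
  step 9: row=3, L[3]='q', prepend. Next row=LF[3]=8
  step 10: row=8, L[8]='u', prepend. Next row=LF[8]=11
  step 11: row=11, L[11]='l', prepend. Next row=LF[11]=1
  step 12: row=1, L[1]='t', prepend. Next row=LF[1]=9
Reversed output: tluqmpuoomo$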